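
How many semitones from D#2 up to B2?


Let's work it out.
Absolute semitone position = octave×12 + chromatic position
D#2: 2×12 + 3 = 27
B2: 2×12 + 11 = 35
Difference = 35 - 27 = 8
= 8 semitones


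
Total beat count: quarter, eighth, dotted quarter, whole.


Beat values:
  quarter = 1 beat
  eighth = 0.5 beats
  dotted quarter = 1.5 beats
  whole = 4 beats
Sum = 1 + 0.5 + 1.5 + 4
= 7 beats


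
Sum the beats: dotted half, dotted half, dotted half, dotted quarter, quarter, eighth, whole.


Let's work it out.
Beat values:
  dotted half = 3 beats
  dotted half = 3 beats
  dotted half = 3 beats
  dotted quarter = 1.5 beats
  quarter = 1 beat
  eighth = 0.5 beats
  whole = 4 beats
Sum = 3 + 3 + 3 + 1.5 + 1 + 0.5 + 4
= 16 beats


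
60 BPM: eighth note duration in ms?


Let's work it out.
One quarter-note beat = 60000 / BPM = 60000 / 60 ms
Eighth note = 1/2 × quarter note
Duration = 1/2 × 60000 / 60 = 30000 / 60
= 500.0 ms


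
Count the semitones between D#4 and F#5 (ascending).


Step by step:
Absolute semitone position = octave×12 + chromatic position
D#4: 4×12 + 3 = 51
F#5: 5×12 + 6 = 66
Difference = 66 - 51 = 15
= 15 semitones


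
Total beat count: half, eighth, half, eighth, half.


Working:
Beat values:
  half = 2 beats
  eighth = 0.5 beats
  half = 2 beats
  eighth = 0.5 beats
  half = 2 beats
Sum = 2 + 0.5 + 2 + 0.5 + 2
= 7 beats


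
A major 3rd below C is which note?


A 3rd spans 3 letter names, so from C we land on A
A major 3rd = 4 semitones below C
Spell A at that pitch: Ab
= Ab


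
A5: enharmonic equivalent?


Step by step:
Enharmonic notes sound the same pitch but are spelled with different letter names
A and G## name the same pitch class
= G##5


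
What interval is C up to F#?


Solution.
Letter names: C → F spans 4 letter names → a 4th
Semitones: C → F# = 6 half-steps
A 4th of 6 semitones is an augmented 4th
= augmented 4th


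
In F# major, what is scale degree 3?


Major scale pattern: W-W-H-W-W-W-H (2-2-1-2-2-2-1 semitones)
Starting from F#:
  F# + 2 semitones → G#
  G# + 2 semitones → A#
  A# + 1 semitone → B
  B + 2 semitones → C#
  C# + 2 semitones → D#
  D# + 2 semitones → E#
  E# + 1 semitone → F#
Scale: F# G# A# B C# D# E#
Degree 3 = A#


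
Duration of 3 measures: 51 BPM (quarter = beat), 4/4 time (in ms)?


Let's work it out.
Quarter-note beat duration = 60000 / 51 ms
Beats per measure (4/4) = 4
One measure = 4 × 60000 / 51 = 240000 / 51 ms
3 measures = 3 × 240000 / 51 = 720000 / 51
= 14117.6 ms


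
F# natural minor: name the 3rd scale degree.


Working:
Natural minor scale pattern: W-H-W-W-H-W-W (2-1-2-2-1-2-2 semitones)
Starting from F#:
  F# + 2 semitones → G#
  G# + 1 semitone → A
  A + 2 semitones → B
  B + 2 semitones → C#
  C# + 1 semitone → D
  D + 2 semitones → E
  E + 2 semitones → F#
Scale: F# G# A B C# D E
Degree 3 = A


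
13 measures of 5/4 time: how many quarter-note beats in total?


Let's work it out.
Time signature 5/4: the bottom number 4 means the quarter note gets one count
The top number 5 means 5 quarter-note beats per measure
Total = 5 × 13 measures
= 65 quarter-note beats


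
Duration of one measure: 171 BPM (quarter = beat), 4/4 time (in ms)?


Working:
Quarter-note beat duration = 60000 / 171 ms
Beats per measure (4/4) = 4
One measure = 4 × 60000 / 171 = 240000 / 171 ms
= 1403.5 ms


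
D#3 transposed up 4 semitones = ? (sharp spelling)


Reasoning:
D#3: chromatic position 3 in octave 3 → absolute = 3×12 + 3 = 39
Transpose up 4: 39 + 4 = 43
43 = 3×12 + 7 → G in octave 3
Result = G3


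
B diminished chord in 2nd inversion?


Working:
Root position: B D F
2nd inversion: move root and 3rd up an octave
Bass note: F
Notes (bottom to top) = F B D


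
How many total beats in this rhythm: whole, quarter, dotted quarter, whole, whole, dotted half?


Step by step:
Beat values:
  whole = 4 beats
  quarter = 1 beat
  dotted quarter = 1.5 beats
  whole = 4 beats
  whole = 4 beats
  dotted half = 3 beats
Sum = 4 + 1 + 1.5 + 4 + 4 + 3
= 17.5 beats


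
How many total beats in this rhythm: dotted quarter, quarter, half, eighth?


Working:
Beat values:
  dotted quarter = 1.5 beats
  quarter = 1 beat
  half = 2 beats
  eighth = 0.5 beats
Sum = 1.5 + 1 + 2 + 0.5
= 5 beats


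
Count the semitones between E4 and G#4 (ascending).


Step by step:
Absolute semitone position = octave×12 + chromatic position
E4: 4×12 + 4 = 52
G#4: 4×12 + 8 = 56
Difference = 56 - 52 = 4
= 4 semitones


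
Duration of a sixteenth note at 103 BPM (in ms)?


Working:
One quarter-note beat = 60000 / BPM = 60000 / 103 ms
Sixteenth note = 1/4 × quarter note
Duration = 1/4 × 60000 / 103 = 15000 / 103
= 145.6 ms


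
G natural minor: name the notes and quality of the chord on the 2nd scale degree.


G natural minor scale: G A Bb C D Eb F
Diatonic triad on degree 2 stacks scale notes 2, 4, 6: A C Eb
A→C = 3 semitones; A→Eb = 6 semitones → diminished triad
= A C Eb (diminished)


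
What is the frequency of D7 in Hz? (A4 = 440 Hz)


Let's work it out.
f = 440 × 2^(n/12) where n = semitones from A4
D7: 29 semitones from A4
f = 440 × 2^(29/12)
f = 2349.32 Hz


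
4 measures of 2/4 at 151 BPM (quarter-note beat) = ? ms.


Quarter-note beat duration = 60000 / 151 ms
Beats per measure (2/4) = 2
One measure = 2 × 60000 / 151 = 120000 / 151 ms
4 measures = 4 × 120000 / 151 = 480000 / 151
= 3178.8 ms


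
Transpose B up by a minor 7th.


Step by step:
minor 7th: 7 letter names, 10 semitones
Letter: B + 6 → A
Pitch: B + 10 semitones, spelled as an A → A
= A


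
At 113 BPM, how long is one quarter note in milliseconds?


One quarter-note beat = 60000 / BPM = 60000 / 113 ms
Duration = 60000 / 113
= 531.0 ms


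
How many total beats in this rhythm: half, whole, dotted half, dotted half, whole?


Beat values:
  half = 2 beats
  whole = 4 beats
  dotted half = 3 beats
  dotted half = 3 beats
  whole = 4 beats
Sum = 2 + 4 + 3 + 3 + 4
= 16 beats


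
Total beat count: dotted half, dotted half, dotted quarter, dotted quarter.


Beat values:
  dotted half = 3 beats
  dotted half = 3 beats
  dotted quarter = 1.5 beats
  dotted quarter = 1.5 beats
Sum = 3 + 3 + 1.5 + 1.5
= 9 beats


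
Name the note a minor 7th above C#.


A 7th spans 7 letter names, so from C we land on B
A minor 7th = 10 semitones above C#
Spell B at that pitch: B
= B


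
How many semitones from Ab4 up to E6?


Reasoning:
Absolute semitone position = octave×12 + chromatic position
Ab4: 4×12 + 8 = 56
E6: 6×12 + 4 = 76
Difference = 76 - 56 = 20
= 20 semitones


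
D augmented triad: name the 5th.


Let's work it out.
Augmented triad = root + major 3rd (4 semitones) + augmented 5th (8 semitones)
A triad on D stacks thirds, so the chord tones use letter names D-F-A
Root: D
Major 3rd above D: F#
Augmented 5th above D: A#
The 5th = A#


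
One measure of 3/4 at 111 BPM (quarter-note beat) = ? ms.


Quarter-note beat duration = 60000 / 111 ms
Beats per measure (3/4) = 3
One measure = 3 × 60000 / 111 = 180000 / 111 ms
= 1621.6 ms


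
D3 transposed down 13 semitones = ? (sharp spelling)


D3: chromatic position 2 in octave 3 → absolute = 3×12 + 2 = 38
Transpose down 13: 38 - 13 = 25
25 = 2×12 + 1 → C# in octave 2
Result = C#2


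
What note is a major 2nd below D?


Let's work it out.
A 2nd spans 2 letter names, so from D we land on C
A major 2nd = 2 semitones below D
Spell C at that pitch: C
= C


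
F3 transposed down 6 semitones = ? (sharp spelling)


Reasoning:
F3: chromatic position 5 in octave 3 → absolute = 3×12 + 5 = 41
Transpose down 6: 41 - 6 = 35
35 = 2×12 + 11 → B in octave 2
Result = B2


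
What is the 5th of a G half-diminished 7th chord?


Working:
Half-diminished 7th chord = root + minor 3rd + diminished 5th + minor 7th
Seventh chords stack in thirds, so the letter names are G-B-D-F
Root: G
Minor 3rd above G: Bb
Diminished 5th above G: Db
Minor 7th above G: F
The 5th = Db


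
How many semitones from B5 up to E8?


Absolute semitone position = octave×12 + chromatic position
B5: 5×12 + 11 = 71
E8: 8×12 + 4 = 100
Difference = 100 - 71 = 29
= 29 semitones


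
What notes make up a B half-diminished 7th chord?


Solution.
Half-diminished 7th chord = root + minor 3rd + diminished 5th + minor 7th
Seventh chords stack in thirds, so the letter names are B-D-F-A
Root: B
Minor 3rd above B: D
Diminished 5th above B: F
Minor 7th above B: A
Chord = B D F A


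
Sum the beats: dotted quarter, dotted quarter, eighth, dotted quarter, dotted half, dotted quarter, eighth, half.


Solution.
Beat values:
  dotted quarter = 1.5 beats
  dotted quarter = 1.5 beats
  eighth = 0.5 beats
  dotted quarter = 1.5 beats
  dotted half = 3 beats
  dotted quarter = 1.5 beats
  eighth = 0.5 beats
  half = 2 beats
Sum = 1.5 + 1.5 + 0.5 + 1.5 + 3 + 1.5 + 0.5 + 2
= 12 beats


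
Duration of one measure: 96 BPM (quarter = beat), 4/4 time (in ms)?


Quarter-note beat duration = 60000 / 96 ms
Beats per measure (4/4) = 4
One measure = 4 × 60000 / 96 = 240000 / 96 ms
= 2500.0 ms


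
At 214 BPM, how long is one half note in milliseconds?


Working:
One quarter-note beat = 60000 / BPM = 60000 / 214 ms
Half note = 2 × quarter note
Duration = 2 × 60000 / 214 = 120000 / 214
= 560.7 ms


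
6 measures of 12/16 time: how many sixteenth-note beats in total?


Working:
Time signature 12/16: the bottom number 16 means the sixteenth note gets one count
The top number 12 means 12 sixteenth-note beats per measure
Total = 12 × 6 measures
= 72 sixteenth-note beats


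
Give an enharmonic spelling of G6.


Enharmonic notes sound the same pitch but are spelled with different letter names
G and Abb name the same pitch class
= Abb6


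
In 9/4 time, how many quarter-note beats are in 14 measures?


Let's work it out.
Time signature 9/4: the bottom number 4 means the quarter note gets one count
The top number 9 means 9 quarter-note beats per measure
Total = 9 × 14 measures
= 126 quarter-note beats


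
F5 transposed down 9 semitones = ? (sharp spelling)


Let's work it out.
F5: chromatic position 5 in octave 5 → absolute = 5×12 + 5 = 65
Transpose down 9: 65 - 9 = 56
56 = 4×12 + 8 → G# in octave 4
Result = G#4


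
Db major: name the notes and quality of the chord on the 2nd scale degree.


Solution.
Db major scale: Db Eb F Gb Ab Bb C
Diatonic triad on degree 2 stacks scale notes 2, 4, 6: Eb Gb Bb
Eb→Gb = 3 semitones; Eb→Bb = 7 semitones → minor triad
= Eb Gb Bb (minor)


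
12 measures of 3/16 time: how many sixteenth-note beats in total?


Time signature 3/16: the bottom number 16 means the sixteenth note gets one count
The top number 3 means 3 sixteenth-note beats per measure
Total = 3 × 12 measures
= 36 sixteenth-note beats


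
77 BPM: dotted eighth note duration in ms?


One quarter-note beat = 60000 / BPM = 60000 / 77 ms
Dotted eighth note = 3/4 × quarter note
Duration = 3/4 × 60000 / 77 = 45000 / 77
= 584.4 ms


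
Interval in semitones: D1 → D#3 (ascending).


Absolute semitone position = octave×12 + chromatic position
D1: 1×12 + 2 = 14
D#3: 3×12 + 3 = 39
Difference = 39 - 14 = 25
= 25 semitones


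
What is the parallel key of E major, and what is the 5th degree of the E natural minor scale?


Solution.
Parallel keys share the same tonic but differ in mode
E major → parallel is E minor
E natural minor scale: E F# G A B C D
= E minor; 5th degree = B


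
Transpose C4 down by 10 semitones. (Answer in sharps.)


Let's work it out.
C4: chromatic position 0 in octave 4 → absolute = 4×12 + 0 = 48
Transpose down 10: 48 - 10 = 38
38 = 3×12 + 2 → D in octave 3
Result = D3


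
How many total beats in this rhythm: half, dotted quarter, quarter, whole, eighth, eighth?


Reasoning:
Beat values:
  half = 2 beats
  dotted quarter = 1.5 beats
  quarter = 1 beat
  whole = 4 beats
  eighth = 0.5 beats
  eighth = 0.5 beats
Sum = 2 + 1.5 + 1 + 4 + 0.5 + 0.5
= 9.5 beats


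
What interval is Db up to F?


Solution.
Letter names: D → F spans 3 letter names → a 3rd
Semitones: Db → F = 4 half-steps
A 3rd of 4 semitones is a major 3rd
= major 3rd


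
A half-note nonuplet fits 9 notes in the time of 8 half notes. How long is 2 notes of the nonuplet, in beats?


Nonuplet: 9 notes occupy the space of 8 half notes
Space = 8 × 2 = 16 beats
Each nonuplet note = 16 / 9 = 16/9 beats
2 notes = 2 × 16/9 = 32/9
= 32/9 beats


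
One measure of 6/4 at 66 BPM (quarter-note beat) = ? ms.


Quarter-note beat duration = 60000 / 66 ms
Beats per measure (6/4) = 6
One measure = 6 × 60000 / 66 = 360000 / 66 ms
= 5454.5 ms


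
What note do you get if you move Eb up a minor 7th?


Let's work it out.
minor 7th: 7 letter names, 10 semitones
Letter: E + 6 → D
Pitch: Eb + 10 semitones, spelled as a D → Db
= Db


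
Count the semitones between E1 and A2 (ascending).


Step by step:
Absolute semitone position = octave×12 + chromatic position
E1: 1×12 + 4 = 16
A2: 2×12 + 9 = 33
Difference = 33 - 16 = 17
= 17 semitones


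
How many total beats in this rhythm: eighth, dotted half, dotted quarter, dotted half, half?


Beat values:
  eighth = 0.5 beats
  dotted half = 3 beats
  dotted quarter = 1.5 beats
  dotted half = 3 beats
  half = 2 beats
Sum = 0.5 + 3 + 1.5 + 3 + 2
= 10 beats


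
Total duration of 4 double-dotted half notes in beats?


Base half note = 2 beats
Dot 1 adds half the previous value: +1
Dot 2 adds half the previous value: +1/2
One double-dotted half = 2 + 1 + 1/2 = 7/2
4 of them = 4 × 7/2 = 14
= 14 beats


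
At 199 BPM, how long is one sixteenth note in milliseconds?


Let's work it out.
One quarter-note beat = 60000 / BPM = 60000 / 199 ms
Sixteenth note = 1/4 × quarter note
Duration = 1/4 × 60000 / 199 = 15000 / 199
= 75.4 ms


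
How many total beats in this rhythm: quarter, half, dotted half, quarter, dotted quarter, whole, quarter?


Solution.
Beat values:
  quarter = 1 beat
  half = 2 beats
  dotted half = 3 beats
  quarter = 1 beat
  dotted quarter = 1.5 beats
  whole = 4 beats
  quarter = 1 beat
Sum = 1 + 2 + 3 + 1 + 1.5 + 4 + 1
= 13.5 beats


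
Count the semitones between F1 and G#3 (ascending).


Step by step:
Absolute semitone position = octave×12 + chromatic position
F1: 1×12 + 5 = 17
G#3: 3×12 + 8 = 44
Difference = 44 - 17 = 27
= 27 semitones


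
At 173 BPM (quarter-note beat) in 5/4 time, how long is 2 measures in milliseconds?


Working:
Quarter-note beat duration = 60000 / 173 ms
Beats per measure (5/4) = 5
One measure = 5 × 60000 / 173 = 300000 / 173 ms
2 measures = 2 × 300000 / 173 = 600000 / 173
= 3468.2 ms


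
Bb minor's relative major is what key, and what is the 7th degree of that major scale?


The relative major shares the key signature and is a minor 3rd above the minor tonic
A minor 3rd above Bb is Db
→ relative major of Bb minor is Db major
Db major scale: Db Eb F Gb Ab Bb C
= Db major; 7th degree = C


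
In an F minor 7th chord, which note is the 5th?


Step by step:
Minor 7th chord = root + minor 3rd + perfect 5th + minor 7th
Seventh chords stack in thirds, so the letter names are F-A-C-E
Root: F
Minor 3rd above F: Ab
Perfect 5th above F: C
Minor 7th above F: Eb
The 5th = C


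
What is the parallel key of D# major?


Working:
Parallel keys share the same tonic but differ in mode
D# major → parallel is D# minor
= D# minor


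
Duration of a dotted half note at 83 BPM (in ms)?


Let's work it out.
One quarter-note beat = 60000 / BPM = 60000 / 83 ms
Dotted half note = 3 × quarter note
Duration = 3 × 60000 / 83 = 180000 / 83
= 2168.7 ms


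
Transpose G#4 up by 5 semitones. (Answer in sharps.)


Solution.
G#4: chromatic position 8 in octave 4 → absolute = 4×12 + 8 = 56
Transpose up 5: 56 + 5 = 61
61 = 5×12 + 1 → C# in octave 5
Result = C#5


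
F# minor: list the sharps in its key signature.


Solution.
Sharp minor keys follow the circle of fifths: A(0), E(1), B(2), F#(3), C#(4), G#(5), D#(6), A#(7)
F# minor has 3 sharps
Order of sharps: F# C# G# D# A# E# B# → first 3: F#, C#, G#
= F#, C#, G#


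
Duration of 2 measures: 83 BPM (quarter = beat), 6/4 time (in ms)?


Quarter-note beat duration = 60000 / 83 ms
Beats per measure (6/4) = 6
One measure = 6 × 60000 / 83 = 360000 / 83 ms
2 measures = 2 × 360000 / 83 = 720000 / 83
= 8674.7 ms


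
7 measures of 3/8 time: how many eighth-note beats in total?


Working:
Time signature 3/8: the bottom number 8 means the eighth note gets one count
The top number 3 means 3 eighth-note beats per measure
Total = 3 × 7 measures
= 21 eighth-note beats


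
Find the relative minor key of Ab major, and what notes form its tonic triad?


Working:
The relative minor shares the major's key signature and starts on its 6th degree
6th degree = a major 6th above the tonic; a major 6th above Ab is F
→ relative minor of Ab major is F minor
Tonic triad of F minor = root + minor 3rd + perfect 5th = F Ab C
= F minor; triad = F Ab C


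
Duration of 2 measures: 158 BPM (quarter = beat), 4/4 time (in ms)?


Working:
Quarter-note beat duration = 60000 / 158 ms
Beats per measure (4/4) = 4
One measure = 4 × 60000 / 158 = 240000 / 158 ms
2 measures = 2 × 240000 / 158 = 480000 / 158
= 3038.0 ms


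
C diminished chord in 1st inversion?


Root position: C Eb Gb
1st inversion: move root up an octave
Bass note: Eb
Notes (bottom to top) = Eb Gb C


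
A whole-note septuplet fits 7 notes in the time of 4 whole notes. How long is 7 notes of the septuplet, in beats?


Septuplet: 7 notes occupy the space of 4 whole notes
Space = 4 × 4 = 16 beats
Each septuplet note = 16 / 7 = 16/7 beats
7 notes = 7 × 16/7 = 16
= 16 beats


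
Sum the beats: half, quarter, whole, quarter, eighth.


Solution.
Beat values:
  half = 2 beats
  quarter = 1 beat
  whole = 4 beats
  quarter = 1 beat
  eighth = 0.5 beats
Sum = 2 + 1 + 4 + 1 + 0.5
= 8.5 beats


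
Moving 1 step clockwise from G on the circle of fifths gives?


Each clockwise step on the circle of fifths moves up a perfect 5th
From G: G → D
= D


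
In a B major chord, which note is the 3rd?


Step by step:
Major triad = root + major 3rd (4 semitones) + perfect 5th (7 semitones)
A triad on B stacks thirds, so the chord tones use letter names B-D-F
Root: B
Major 3rd above B: D#
Perfect 5th above B: F#
The 3rd = D#


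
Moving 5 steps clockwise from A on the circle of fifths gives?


Reasoning:
Each clockwise step on the circle of fifths moves up a perfect 5th
From A: A → E → B → F#/Gb → Db → Ab
= Ab


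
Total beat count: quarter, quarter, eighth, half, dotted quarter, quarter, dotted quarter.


Beat values:
  quarter = 1 beat
  quarter = 1 beat
  eighth = 0.5 beats
  half = 2 beats
  dotted quarter = 1.5 beats
  quarter = 1 beat
  dotted quarter = 1.5 beats
Sum = 1 + 1 + 0.5 + 2 + 1.5 + 1 + 1.5
= 8.5 beats


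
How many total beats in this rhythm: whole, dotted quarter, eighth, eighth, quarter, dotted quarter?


Step by step:
Beat values:
  whole = 4 beats
  dotted quarter = 1.5 beats
  eighth = 0.5 beats
  eighth = 0.5 beats
  quarter = 1 beat
  dotted quarter = 1.5 beats
Sum = 4 + 1.5 + 0.5 + 0.5 + 1 + 1.5
= 9 beats


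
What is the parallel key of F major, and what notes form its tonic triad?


Parallel keys share the same tonic but differ in mode
F major → parallel is F minor
Tonic triad of F minor = F Ab C
= F minor; triad = F Ab C


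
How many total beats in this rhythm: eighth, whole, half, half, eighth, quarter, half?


Solution.
Beat values:
  eighth = 0.5 beats
  whole = 4 beats
  half = 2 beats
  half = 2 beats
  eighth = 0.5 beats
  quarter = 1 beat
  half = 2 beats
Sum = 0.5 + 4 + 2 + 2 + 0.5 + 1 + 2
= 12 beats


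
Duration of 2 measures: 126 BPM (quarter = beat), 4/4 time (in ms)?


Quarter-note beat duration = 60000 / 126 ms
Beats per measure (4/4) = 4
One measure = 4 × 60000 / 126 = 240000 / 126 ms
2 measures = 2 × 240000 / 126 = 480000 / 126
= 3809.5 ms


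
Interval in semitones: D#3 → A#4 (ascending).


Reasoning:
Absolute semitone position = octave×12 + chromatic position
D#3: 3×12 + 3 = 39
A#4: 4×12 + 10 = 58
Difference = 58 - 39 = 19
= 19 semitones


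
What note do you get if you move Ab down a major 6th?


Step by step:
major 6th: 6 letter names, 9 semitones
Letter: A - 5 → C
Pitch: Ab - 9 semitones, spelled as a C → Cb
= Cb


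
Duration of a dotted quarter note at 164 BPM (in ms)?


Solution.
One quarter-note beat = 60000 / BPM = 60000 / 164 ms
Dotted quarter note = 3/2 × quarter note
Duration = 3/2 × 60000 / 164 = 90000 / 164
= 548.8 ms


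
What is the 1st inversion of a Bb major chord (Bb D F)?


Root position: Bb D F
1st inversion: move root up an octave
Bass note: D
Notes (bottom to top) = D F Bb


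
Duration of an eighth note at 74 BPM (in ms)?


Working:
One quarter-note beat = 60000 / BPM = 60000 / 74 ms
Eighth note = 1/2 × quarter note
Duration = 1/2 × 60000 / 74 = 30000 / 74
= 405.4 ms


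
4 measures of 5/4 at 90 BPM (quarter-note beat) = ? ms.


Quarter-note beat duration = 60000 / 90 ms
Beats per measure (5/4) = 5
One measure = 5 × 60000 / 90 = 300000 / 90 ms
4 measures = 4 × 300000 / 90 = 1200000 / 90
= 13333.3 ms


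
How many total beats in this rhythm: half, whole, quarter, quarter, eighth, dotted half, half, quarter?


Reasoning:
Beat values:
  half = 2 beats
  whole = 4 beats
  quarter = 1 beat
  quarter = 1 beat
  eighth = 0.5 beats
  dotted half = 3 beats
  half = 2 beats
  quarter = 1 beat
Sum = 2 + 4 + 1 + 1 + 0.5 + 3 + 2 + 1
= 14.5 beats


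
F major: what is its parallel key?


Working:
Parallel keys share the same tonic but differ in mode
F major → parallel is F minor
= F minor


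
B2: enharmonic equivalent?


Solution.
Enharmonic notes sound the same pitch but are spelled with different letter names
B and A## name the same pitch class
= A##2


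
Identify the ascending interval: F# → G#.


Step by step:
Letter names: F → G spans 2 letter names → a 2nd
Semitones: F# → G# = 2 half-steps
A 2nd of 2 semitones is a major 2nd
= major 2nd


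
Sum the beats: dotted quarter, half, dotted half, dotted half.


Beat values:
  dotted quarter = 1.5 beats
  half = 2 beats
  dotted half = 3 beats
  dotted half = 3 beats
Sum = 1.5 + 2 + 3 + 3
= 9.5 beats


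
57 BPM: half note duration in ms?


Working:
One quarter-note beat = 60000 / BPM = 60000 / 57 ms
Half note = 2 × quarter note
Duration = 2 × 60000 / 57 = 120000 / 57
= 2105.3 ms


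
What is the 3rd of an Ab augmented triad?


Reasoning:
Augmented triad = root + major 3rd (4 semitones) + augmented 5th (8 semitones)
A triad on Ab stacks thirds, so the chord tones use letter names A-C-E
Root: Ab
Major 3rd above Ab: C
Augmented 5th above Ab: E
The 3rd = C


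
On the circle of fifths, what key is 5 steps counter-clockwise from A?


Each counter-clockwise step moves down a perfect 5th (= up a perfect 4th)
From A: A → D → G → C → F → Bb
= Bb


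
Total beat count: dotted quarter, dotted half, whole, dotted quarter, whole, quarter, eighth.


Step by step:
Beat values:
  dotted quarter = 1.5 beats
  dotted half = 3 beats
  whole = 4 beats
  dotted quarter = 1.5 beats
  whole = 4 beats
  quarter = 1 beat
  eighth = 0.5 beats
Sum = 1.5 + 3 + 4 + 1.5 + 4 + 1 + 0.5
= 15.5 beats


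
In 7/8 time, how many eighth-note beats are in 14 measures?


Time signature 7/8: the bottom number 8 means the eighth note gets one count
The top number 7 means 7 eighth-note beats per measure
Total = 7 × 14 measures
= 98 eighth-note beats


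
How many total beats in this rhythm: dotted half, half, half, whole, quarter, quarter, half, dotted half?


Let's work it out.
Beat values:
  dotted half = 3 beats
  half = 2 beats
  half = 2 beats
  whole = 4 beats
  quarter = 1 beat
  quarter = 1 beat
  half = 2 beats
  dotted half = 3 beats
Sum = 3 + 2 + 2 + 4 + 1 + 1 + 2 + 3
= 18 beats


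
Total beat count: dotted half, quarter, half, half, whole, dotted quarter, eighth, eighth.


Solution.
Beat values:
  dotted half = 3 beats
  quarter = 1 beat
  half = 2 beats
  half = 2 beats
  whole = 4 beats
  dotted quarter = 1.5 beats
  eighth = 0.5 beats
  eighth = 0.5 beats
Sum = 3 + 1 + 2 + 2 + 4 + 1.5 + 0.5 + 0.5
= 14.5 beats


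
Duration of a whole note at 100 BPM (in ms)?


Step by step:
One quarter-note beat = 60000 / BPM = 60000 / 100 ms
Whole note = 4 × quarter note
Duration = 4 × 60000 / 100 = 240000 / 100
= 2400.0 ms


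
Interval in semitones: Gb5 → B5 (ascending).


Working:
Absolute semitone position = octave×12 + chromatic position
Gb5: 5×12 + 6 = 66
B5: 5×12 + 11 = 71
Difference = 71 - 66 = 5
= 5 semitones


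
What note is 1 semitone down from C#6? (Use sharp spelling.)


C#6: chromatic position 1 in octave 6 → absolute = 6×12 + 1 = 73
Transpose down 1: 73 - 1 = 72
72 = 6×12 + 0 → C in octave 6
Result = C6


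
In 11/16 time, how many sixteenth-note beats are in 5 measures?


Working:
Time signature 11/16: the bottom number 16 means the sixteenth note gets one count
The top number 11 means 11 sixteenth-note beats per measure
Total = 11 × 5 measures
= 55 sixteenth-note beats


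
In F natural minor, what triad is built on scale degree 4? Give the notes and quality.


Step by step:
F natural minor scale: F G Ab Bb C Db Eb
Diatonic triad on degree 4 stacks scale notes 4, 6, 1: Bb Db F
Bb→Db = 3 semitones; Bb→F = 7 semitones → minor triad
= Bb Db F (minor)


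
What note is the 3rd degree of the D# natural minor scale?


Reasoning:
Natural minor scale pattern: W-H-W-W-H-W-W (2-1-2-2-1-2-2 semitones)
Starting from D#:
  D# + 2 semitones → E#
  E# + 1 semitone → F#
  F# + 2 semitones → G#
  G# + 2 semitones → A#
  A# + 1 semitone → B
  B + 2 semitones → C#
  C# + 2 semitones → D#
Scale: D# E# F# G# A# B C#
Degree 3 = F#


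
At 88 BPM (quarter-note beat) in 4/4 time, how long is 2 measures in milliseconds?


Reasoning:
Quarter-note beat duration = 60000 / 88 ms
Beats per measure (4/4) = 4
One measure = 4 × 60000 / 88 = 240000 / 88 ms
2 measures = 2 × 240000 / 88 = 480000 / 88
= 5454.5 ms


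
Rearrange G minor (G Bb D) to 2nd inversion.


Solution.
Root position: G Bb D
2nd inversion: move root and 3rd up an octave
Bass note: D
Notes (bottom to top) = D G Bb


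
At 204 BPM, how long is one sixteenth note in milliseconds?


One quarter-note beat = 60000 / BPM = 60000 / 204 ms
Sixteenth note = 1/4 × quarter note
Duration = 1/4 × 60000 / 204 = 15000 / 204
= 73.5 ms


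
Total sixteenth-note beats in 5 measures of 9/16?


Step by step:
Time signature 9/16: the bottom number 16 means the sixteenth note gets one count
The top number 9 means 9 sixteenth-note beats per measure
Total = 9 × 5 measures
= 45 sixteenth-note beats


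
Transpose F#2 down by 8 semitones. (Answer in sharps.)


Let's work it out.
F#2: chromatic position 6 in octave 2 → absolute = 2×12 + 6 = 30
Transpose down 8: 30 - 8 = 22
22 = 1×12 + 10 → A# in octave 1
Result = A#1


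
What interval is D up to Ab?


Working:
Letter names: D → A spans 5 letter names → a 5th
Semitones: D → Ab = 6 half-steps
A 5th of 6 semitones is a diminished 5th
= diminished 5th


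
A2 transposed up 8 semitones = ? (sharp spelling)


Reasoning:
A2: chromatic position 9 in octave 2 → absolute = 2×12 + 9 = 33
Transpose up 8: 33 + 8 = 41
41 = 3×12 + 5 → F in octave 3
Result = F3


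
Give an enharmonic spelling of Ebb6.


Let's work it out.
Enharmonic notes sound the same pitch but are spelled with different letter names
Ebb and D name the same pitch class
= D6


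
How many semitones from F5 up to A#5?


Solution.
Absolute semitone position = octave×12 + chromatic position
F5: 5×12 + 5 = 65
A#5: 5×12 + 10 = 70
Difference = 70 - 65 = 5
= 5 semitones


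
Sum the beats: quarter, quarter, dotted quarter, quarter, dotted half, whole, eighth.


Solution.
Beat values:
  quarter = 1 beat
  quarter = 1 beat
  dotted quarter = 1.5 beats
  quarter = 1 beat
  dotted half = 3 beats
  whole = 4 beats
  eighth = 0.5 beats
Sum = 1 + 1 + 1.5 + 1 + 3 + 4 + 0.5
= 12 beats


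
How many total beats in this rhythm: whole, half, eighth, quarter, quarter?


Solution.
Beat values:
  whole = 4 beats
  half = 2 beats
  eighth = 0.5 beats
  quarter = 1 beat
  quarter = 1 beat
Sum = 4 + 2 + 0.5 + 1 + 1
= 8.5 beats


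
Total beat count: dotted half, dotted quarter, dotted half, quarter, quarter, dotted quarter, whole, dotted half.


Working:
Beat values:
  dotted half = 3 beats
  dotted quarter = 1.5 beats
  dotted half = 3 beats
  quarter = 1 beat
  quarter = 1 beat
  dotted quarter = 1.5 beats
  whole = 4 beats
  dotted half = 3 beats
Sum = 3 + 1.5 + 3 + 1 + 1 + 1.5 + 4 + 3
= 18 beats


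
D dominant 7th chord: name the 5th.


Let's work it out.
Dominant 7th chord = root + major 3rd + perfect 5th + minor 7th
Seventh chords stack in thirds, so the letter names are D-F-A-C
Root: D
Major 3rd above D: F#
Perfect 5th above D: A
Minor 7th above D: C
The 5th = A


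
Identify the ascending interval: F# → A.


Letter names: F → A spans 3 letter names → a 3rd
Semitones: F# → A = 3 half-steps
A 3rd of 3 semitones is a minor 3rd
= minor 3rd


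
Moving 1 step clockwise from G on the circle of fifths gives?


Solution.
Each clockwise step on the circle of fifths moves up a perfect 5th
From G: G → D
= D


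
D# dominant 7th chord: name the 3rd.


Let's work it out.
Dominant 7th chord = root + major 3rd + perfect 5th + minor 7th
Seventh chords stack in thirds, so the letter names are D-F-A-C
Root: D#
Major 3rd above D#: F##
Perfect 5th above D#: A#
Minor 7th above D#: C#
The 3rd = F##


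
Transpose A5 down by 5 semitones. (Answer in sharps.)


Reasoning:
A5: chromatic position 9 in octave 5 → absolute = 5×12 + 9 = 69
Transpose down 5: 69 - 5 = 64
64 = 5×12 + 4 → E in octave 5
Result = E5


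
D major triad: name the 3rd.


Solution.
Major triad = root + major 3rd (4 semitones) + perfect 5th (7 semitones)
A triad on D stacks thirds, so the chord tones use letter names D-F-A
Root: D
Major 3rd above D: F#
Perfect 5th above D: A
The 3rd = F#


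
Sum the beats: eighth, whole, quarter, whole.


Beat values:
  eighth = 0.5 beats
  whole = 4 beats
  quarter = 1 beat
  whole = 4 beats
Sum = 0.5 + 4 + 1 + 4
= 9.5 beats


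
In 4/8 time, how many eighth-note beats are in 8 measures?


Step by step:
Time signature 4/8: the bottom number 8 means the eighth note gets one count
The top number 4 means 4 eighth-note beats per measure
Total = 4 × 8 measures
= 32 eighth-note beats


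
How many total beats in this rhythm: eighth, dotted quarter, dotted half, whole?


Step by step:
Beat values:
  eighth = 0.5 beats
  dotted quarter = 1.5 beats
  dotted half = 3 beats
  whole = 4 beats
Sum = 0.5 + 1.5 + 3 + 4
= 9 beats


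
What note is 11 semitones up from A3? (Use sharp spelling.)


A3: chromatic position 9 in octave 3 → absolute = 3×12 + 9 = 45
Transpose up 11: 45 + 11 = 56
56 = 4×12 + 8 → G# in octave 4
Result = G#4


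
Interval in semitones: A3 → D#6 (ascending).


Working:
Absolute semitone position = octave×12 + chromatic position
A3: 3×12 + 9 = 45
D#6: 6×12 + 3 = 75
Difference = 75 - 45 = 30
= 30 semitones


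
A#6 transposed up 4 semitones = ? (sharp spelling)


Let's work it out.
A#6: chromatic position 10 in octave 6 → absolute = 6×12 + 10 = 82
Transpose up 4: 82 + 4 = 86
86 = 7×12 + 2 → D in octave 7
Result = D7


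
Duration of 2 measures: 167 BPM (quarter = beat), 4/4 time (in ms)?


Reasoning:
Quarter-note beat duration = 60000 / 167 ms
Beats per measure (4/4) = 4
One measure = 4 × 60000 / 167 = 240000 / 167 ms
2 measures = 2 × 240000 / 167 = 480000 / 167
= 2874.3 ms


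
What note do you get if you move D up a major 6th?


Let's work it out.
major 6th: 6 letter names, 9 semitones
Letter: D + 5 → B
Pitch: D + 9 semitones, spelled as a B → B
= B


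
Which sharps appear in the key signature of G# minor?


Sharp minor keys follow the circle of fifths: A(0), E(1), B(2), F#(3), C#(4), G#(5), D#(6), A#(7)
G# minor has 5 sharps
Order of sharps: F# C# G# D# A# E# B# → first 5: F#, C#, G#, D#, A#
= F#, C#, G#, D#, A#


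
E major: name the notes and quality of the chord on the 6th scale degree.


Step by step:
E major scale: E F# G# A B C# D#
Diatonic triad on degree 6 stacks scale notes 6, 1, 3: C# E G#
C#→E = 3 semitones; C#→G# = 7 semitones → minor triad
= C# E G# (minor)


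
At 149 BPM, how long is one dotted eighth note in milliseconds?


One quarter-note beat = 60000 / BPM = 60000 / 149 ms
Dotted eighth note = 3/4 × quarter note
Duration = 3/4 × 60000 / 149 = 45000 / 149
= 302.0 ms


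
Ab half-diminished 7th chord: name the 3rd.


Step by step:
Half-diminished 7th chord = root + minor 3rd + diminished 5th + minor 7th
Seventh chords stack in thirds, so the letter names are A-C-E-G
Root: Ab
Minor 3rd above Ab: Cb
Diminished 5th above Ab: Ebb
Minor 7th above Ab: Gb
The 3rd = Cb


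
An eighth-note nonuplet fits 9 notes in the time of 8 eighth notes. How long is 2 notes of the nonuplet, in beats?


Solution.
Nonuplet: 9 notes occupy the space of 8 eighth notes
Space = 8 × 1/2 = 4 beats
Each nonuplet note = 4 / 9 = 4/9 beats
2 notes = 2 × 4/9 = 8/9
= 8/9 beats


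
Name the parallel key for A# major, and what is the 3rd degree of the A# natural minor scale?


Let's work it out.
Parallel keys share the same tonic but differ in mode
A# major → parallel is A# minor
A# natural minor scale: A# B# C# D# E# F# G#
= A# minor; 3rd degree = C#


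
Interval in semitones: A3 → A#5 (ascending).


Let's work it out.
Absolute semitone position = octave×12 + chromatic position
A3: 3×12 + 9 = 45
A#5: 5×12 + 10 = 70
Difference = 70 - 45 = 25
= 25 semitones


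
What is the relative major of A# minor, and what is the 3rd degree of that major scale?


Let's work it out.
The relative major shares the key signature and is a minor 3rd above the minor tonic
A minor 3rd above A# is C#
→ relative major of A# minor is C# major
C# major scale: C# D# E# F# G# A# B#
= C# major; 3rd degree = E#


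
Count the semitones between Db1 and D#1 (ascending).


Solution.
Absolute semitone position = octave×12 + chromatic position
Db1: 1×12 + 1 = 13
D#1: 1×12 + 3 = 15
Difference = 15 - 13 = 2
= 2 semitones


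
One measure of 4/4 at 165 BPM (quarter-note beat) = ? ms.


Solution.
Quarter-note beat duration = 60000 / 165 ms
Beats per measure (4/4) = 4
One measure = 4 × 60000 / 165 = 240000 / 165 ms
= 1454.5 ms


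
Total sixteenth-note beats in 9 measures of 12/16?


Time signature 12/16: the bottom number 16 means the sixteenth note gets one count
The top number 12 means 12 sixteenth-note beats per measure
Total = 12 × 9 measures
= 108 sixteenth-note beats


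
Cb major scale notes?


Major scale pattern: W-W-H-W-W-W-H (2-2-1-2-2-2-1 semitones)
Starting from Cb:
  Cb + 2 semitones → Db
  Db + 2 semitones → Eb
  Eb + 1 semitone → Fb
  Fb + 2 semitones → Gb
  Gb + 2 semitones → Ab
  Ab + 2 semitones → Bb
  Bb + 1 semitone → Cb
Scale = Cb Db Eb Fb Gb Ab Bb


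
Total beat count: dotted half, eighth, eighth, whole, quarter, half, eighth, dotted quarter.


Beat values:
  dotted half = 3 beats
  eighth = 0.5 beats
  eighth = 0.5 beats
  whole = 4 beats
  quarter = 1 beat
  half = 2 beats
  eighth = 0.5 beats
  dotted quarter = 1.5 beats
Sum = 3 + 0.5 + 0.5 + 4 + 1 + 2 + 0.5 + 1.5
= 13 beats


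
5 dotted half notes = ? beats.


Base half note = 2 beats
Dot 1 adds half the previous value: +1
One dotted half = 2 + 1 = 3
5 of them = 5 × 3 = 15
= 15 beats


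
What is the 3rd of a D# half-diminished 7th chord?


Half-diminished 7th chord = root + minor 3rd + diminished 5th + minor 7th
Seventh chords stack in thirds, so the letter names are D-F-A-C
Root: D#
Minor 3rd above D#: F#
Diminished 5th above D#: A
Minor 7th above D#: C#
The 3rd = F#


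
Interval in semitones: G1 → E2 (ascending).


Reasoning:
Absolute semitone position = octave×12 + chromatic position
G1: 1×12 + 7 = 19
E2: 2×12 + 4 = 28
Difference = 28 - 19 = 9
= 9 semitones


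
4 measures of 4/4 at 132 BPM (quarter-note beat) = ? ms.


Let's work it out.
Quarter-note beat duration = 60000 / 132 ms
Beats per measure (4/4) = 4
One measure = 4 × 60000 / 132 = 240000 / 132 ms
4 measures = 4 × 240000 / 132 = 960000 / 132
= 7272.7 ms


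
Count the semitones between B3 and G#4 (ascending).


Absolute semitone position = octave×12 + chromatic position
B3: 3×12 + 11 = 47
G#4: 4×12 + 8 = 56
Difference = 56 - 47 = 9
= 9 semitones


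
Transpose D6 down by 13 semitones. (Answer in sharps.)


D6: chromatic position 2 in octave 6 → absolute = 6×12 + 2 = 74
Transpose down 13: 74 - 13 = 61
61 = 5×12 + 1 → C# in octave 5
Result = C#5


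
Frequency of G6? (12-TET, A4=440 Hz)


Working:
f = 440 × 2^(n/12) where n = semitones from A4
G6: 22 semitones from A4
f = 440 × 2^(22/12)
f = 1567.98 Hz


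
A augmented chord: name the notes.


Step by step:
Augmented triad = root + major 3rd (4 semitones) + augmented 5th (8 semitones)
A triad on A stacks thirds, so the chord tones use letter names A-C-E
Root: A
Major 3rd above A: C#
Augmented 5th above A: E#
Chord = A C# E#


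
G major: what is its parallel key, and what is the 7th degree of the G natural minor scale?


Parallel keys share the same tonic but differ in mode
G major → parallel is G minor
G natural minor scale: G A Bb C D Eb F
= G minor; 7th degree = F


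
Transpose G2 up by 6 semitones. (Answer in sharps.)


Reasoning:
G2: chromatic position 7 in octave 2 → absolute = 2×12 + 7 = 31
Transpose up 6: 31 + 6 = 37
37 = 3×12 + 1 → C# in octave 3
Result = C#3


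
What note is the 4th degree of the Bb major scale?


Reasoning:
Major scale pattern: W-W-H-W-W-W-H (2-2-1-2-2-2-1 semitones)
Starting from Bb:
  Bb + 2 semitones → C
  C + 2 semitones → D
  D + 1 semitone → Eb
  Eb + 2 semitones → F
  F + 2 semitones → G
  G + 2 semitones → A
  A + 1 semitone → Bb
Scale: Bb C D Eb F G A
Degree 4 = Eb


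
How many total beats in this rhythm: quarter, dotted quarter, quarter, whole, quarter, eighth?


Beat values:
  quarter = 1 beat
  dotted quarter = 1.5 beats
  quarter = 1 beat
  whole = 4 beats
  quarter = 1 beat
  eighth = 0.5 beats
Sum = 1 + 1.5 + 1 + 4 + 1 + 0.5
= 9 beats


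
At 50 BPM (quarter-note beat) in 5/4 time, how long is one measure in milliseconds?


Let's work it out.
Quarter-note beat duration = 60000 / 50 ms
Beats per measure (5/4) = 5
One measure = 5 × 60000 / 50 = 300000 / 50 ms
= 6000.0 ms


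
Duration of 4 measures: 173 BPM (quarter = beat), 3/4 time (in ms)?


Step by step:
Quarter-note beat duration = 60000 / 173 ms
Beats per measure (3/4) = 3
One measure = 3 × 60000 / 173 = 180000 / 173 ms
4 measures = 4 × 180000 / 173 = 720000 / 173
= 4161.8 ms


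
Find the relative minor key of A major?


The relative minor shares the major's key signature and starts on its 6th degree
6th degree = a major 6th above the tonic; a major 6th above A is F#
→ relative minor of A major is F# minor
= F# minor


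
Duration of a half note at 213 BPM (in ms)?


Solution.
One quarter-note beat = 60000 / BPM = 60000 / 213 ms
Half note = 2 × quarter note
Duration = 2 × 60000 / 213 = 120000 / 213
= 563.4 ms


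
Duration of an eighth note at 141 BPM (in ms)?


Solution.
One quarter-note beat = 60000 / BPM = 60000 / 141 ms
Eighth note = 1/2 × quarter note
Duration = 1/2 × 60000 / 141 = 30000 / 141
= 212.8 ms
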